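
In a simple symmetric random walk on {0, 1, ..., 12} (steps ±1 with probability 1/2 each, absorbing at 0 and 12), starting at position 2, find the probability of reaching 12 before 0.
P(hit 12 before 0) = 2/12 = 1/6

Let u_k = P(hit 12 before 0 | start at k). Then u_0 = 0, u_12 = 1, and u_k = u_{k-1}/2 + u_{k+1}/2 for 1 ≤ k ≤ 11. This harmonic recurrence is solved by u_k = k/12, giving u_2 = 2/12 = 1/6.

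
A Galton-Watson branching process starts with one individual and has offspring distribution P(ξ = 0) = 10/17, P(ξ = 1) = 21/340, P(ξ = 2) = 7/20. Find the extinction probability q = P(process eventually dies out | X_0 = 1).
q = 1

Mean offspring μ = 0·10/17 + 1·21/340 + 2·7/20 = 259/340 ≤ 1. For μ ≤ 1 with offspring not concentrated at 1, the Galton-Watson process goes extinct almost surely, so q = 1.
(Algebraic check: The pgf is f(s) = 10/17 + 21/340·s + 7/20·s². The extinction probability q is the smallest fixed point of f in [0, 1]. Setting s = f(s):
  7/20·s² + (21/340 − 1)·s + 10/17 = 0
  7/20·s² − (10/17 + 7/20)·s + 10/17 = 0
which factors as (s − 1)·(7/20·s − 10/17) = 0, giving roots s = 1 and s = (10/17)/(7/20) = 200/119. Since 200/119 ≥ 1, the smallest root in [0, 1] is s = 1.)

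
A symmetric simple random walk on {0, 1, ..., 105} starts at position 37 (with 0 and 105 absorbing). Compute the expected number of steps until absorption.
E[τ | X_0 = 37] = 2516

Let v_k = E[τ | X_0 = k]. Boundary: v_0 = v_105 = 0. Recurrence: v_k = 1 + (v_{k-1} + v_{k+1})/2 for 1 ≤ k ≤ 104. The particular solution to v_k − (v_{k-1} + v_{k+1})/2 = 1 is v_k = −k^2. Adding homogeneous solution A + B k and matching boundaries gives v_k = k (105 − k). Substituting k = 37: v_37 = 37 · 68 = 2516.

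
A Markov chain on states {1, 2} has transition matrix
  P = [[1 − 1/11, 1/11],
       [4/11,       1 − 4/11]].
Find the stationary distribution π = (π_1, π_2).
π_1 = 4/5, π_2 = 1/5

Solve πP = π with π_1 + π_2 = 1. From πP = π: π_1 · (1 − 1/11) + π_2 · 4/11 = π_1 ⇒ π_2 · 4/11 = π_1 · 1/11 ⇒ π_2/π_1 = (1/11)/(4/11) = 1/4. Together with π_1 + π_2 = 1:
  π_1 = (4/11)/(1/11 + 4/11) = (4/11)/(5/11) = 4/5,
  π_2 = (1/11)/(1/11 + 4/11) = (1/11)/(5/11) = 1/5.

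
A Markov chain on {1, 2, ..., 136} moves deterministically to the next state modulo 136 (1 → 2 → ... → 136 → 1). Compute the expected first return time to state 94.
E[T_94 | X_0 = 94] = 136

The chain cycles deterministically, so starting at state 94 it returns in exactly 136 steps. Equivalently, the stationary distribution is uniform π_j = 1/136 for every state j, so by Kac's formula E[T_94] = 1/π_94 = 136.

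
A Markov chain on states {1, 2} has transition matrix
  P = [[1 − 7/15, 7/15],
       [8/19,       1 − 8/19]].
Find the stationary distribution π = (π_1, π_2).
π_1 = 120/253, π_2 = 133/253

Solve πP = π with π_1 + π_2 = 1. From πP = π: π_1 · (1 − 7/15) + π_2 · 8/19 = π_1 ⇒ π_2 · 8/19 = π_1 · 7/15 ⇒ π_2/π_1 = (7/15)/(8/19) = 133/120. Together with π_1 + π_2 = 1:
  π_1 = (8/19)/(7/15 + 8/19) = (8/19)/(253/285) = 120/253,
  π_2 = (7/15)/(7/15 + 8/19) = (7/15)/(253/285) = 133/253.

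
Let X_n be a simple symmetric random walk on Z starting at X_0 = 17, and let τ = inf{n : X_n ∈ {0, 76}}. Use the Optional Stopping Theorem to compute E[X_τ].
E[X_τ] = 17

X_n is a martingale and τ is a bounded-mean stopping time (indeed τ is finite a.s. with bounded expectation since the walk is in a bounded region). By the OST, E[X_τ] = E[X_0] = 17. Equivalently: E[X_τ] = 76 · P(hit 76 first) + 0 · P(hit 0 first) = 76 · (17/76) = 17.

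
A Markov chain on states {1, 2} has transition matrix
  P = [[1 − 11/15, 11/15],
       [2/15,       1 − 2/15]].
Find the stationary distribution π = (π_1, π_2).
π_1 = 2/13, π_2 = 11/13

Solve πP = π with π_1 + π_2 = 1. From πP = π: π_1 · (1 − 11/15) + π_2 · 2/15 = π_1 ⇒ π_2 · 2/15 = π_1 · 11/15 ⇒ π_2/π_1 = (11/15)/(2/15) = 11/2. Together with π_1 + π_2 = 1:
  π_1 = (2/15)/(11/15 + 2/15) = (2/15)/(13/15) = 2/13,
  π_2 = (11/15)/(11/15 + 2/15) = (11/15)/(13/15) = 11/13.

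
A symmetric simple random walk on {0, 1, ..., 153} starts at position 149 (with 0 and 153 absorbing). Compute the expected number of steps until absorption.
E[τ | X_0 = 149] = 596

Let v_k = E[τ | X_0 = k]. Boundary: v_0 = v_153 = 0. Recurrence: v_k = 1 + (v_{k-1} + v_{k+1})/2 for 1 ≤ k ≤ 152. The particular solution to v_k − (v_{k-1} + v_{k+1})/2 = 1 is v_k = −k^2. Adding homogeneous solution A + B k and matching boundaries gives v_k = k (153 − k). Substituting k = 149: v_149 = 149 · 4 = 596.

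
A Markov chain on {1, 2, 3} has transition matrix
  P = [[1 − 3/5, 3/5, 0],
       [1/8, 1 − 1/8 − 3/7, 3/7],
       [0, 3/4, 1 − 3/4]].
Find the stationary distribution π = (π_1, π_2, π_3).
π = (35/299, 168/299, 96/299)

This is a birth-death chain on three states, which satisfies detailed balance: π_1 · P_{12} = π_2 · P_{21} and π_2 · P_{23} = π_3 · P_{32}.
From π_1 · 3/5 = π_2 · 1/8: π_2/π_1 = (3/5)/(1/8) = 24/5.
From π_2 · 3/7 = π_3 · 3/4: π_3/π_2 = (3/7)/(3/4) = 4/7.
Take π_1 proportional to 1; then unnormalized π = (1, 24/5, 96/35). Normalize by dividing by the sum 299/35:
  π = (35/299, 168/299, 96/299).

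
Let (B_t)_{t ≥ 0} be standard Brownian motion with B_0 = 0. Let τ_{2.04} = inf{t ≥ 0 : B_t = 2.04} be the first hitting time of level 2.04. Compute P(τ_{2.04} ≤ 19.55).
P(τ_{2.04} ≤ 19.55) = 2(1 − Φ(2.04/√19.55)) = 2(1 − Φ(0.4614)) ≈ 0.6445

By the reflection principle for standard BM, P(τ_b ≤ t) = 2 · P(B_t ≥ b). Since B_t ~ N(0, t), P(B_t ≥ 2.04) = 1 − Φ(2.04/√t) = 1 − Φ(2.04/√19.55) = 1 − Φ(0.4614) ≈ 0.32226. Doubling: P(τ_{2.04} ≤ 19.55) ≈ 2 · 0.32226 = 0.64452 ≈ 0.6445.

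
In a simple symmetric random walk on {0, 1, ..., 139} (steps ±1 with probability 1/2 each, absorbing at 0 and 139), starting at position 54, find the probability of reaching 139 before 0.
P(hit 139 before 0) = 54/139

Let u_k = P(hit 139 before 0 | start at k). Then u_0 = 0, u_139 = 1, and u_k = u_{k-1}/2 + u_{k+1}/2 for 1 ≤ k ≤ 138. This harmonic recurrence is solved by u_k = k/139, giving u_54 = 54/139.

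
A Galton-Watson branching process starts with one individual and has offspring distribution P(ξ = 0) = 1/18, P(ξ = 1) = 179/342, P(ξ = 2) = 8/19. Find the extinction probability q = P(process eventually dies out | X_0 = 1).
q = 19/144

The pgf is f(s) = 1/18 + 179/342·s + 8/19·s². The extinction probability q is the smallest fixed point of f in [0, 1]. Setting s = f(s):
  8/19·s² + (179/342 − 1)·s + 1/18 = 0
  8/19·s² − (1/18 + 8/19)·s + 1/18 = 0
which factors as (s − 1)·(8/19·s − 1/18) = 0, giving roots s = 1 and s = (1/18)/(8/19) = 19/144.
Mean offspring μ = 179/342 + 2·8/19 = 467/342 > 1 (supercritical), so q < 1. The extinction probability is the smaller root: q = (1/18)/(8/19) = 19/144.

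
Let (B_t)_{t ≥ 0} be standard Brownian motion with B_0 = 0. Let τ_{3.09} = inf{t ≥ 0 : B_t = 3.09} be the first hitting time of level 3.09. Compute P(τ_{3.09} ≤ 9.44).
P(τ_{3.09} ≤ 9.44) = 2(1 − Φ(3.09/√9.44)) = 2(1 − Φ(1.0057)) ≈ 0.3146

By the reflection principle for standard BM, P(τ_b ≤ t) = 2 · P(B_t ≥ b). Since B_t ~ N(0, t), P(B_t ≥ 3.09) = 1 − Φ(3.09/√t) = 1 − Φ(3.09/√9.44) = 1 − Φ(1.0057) ≈ 0.15728. Doubling: P(τ_{3.09} ≤ 9.44) ≈ 2 · 0.15728 = 0.31456 ≈ 0.3146.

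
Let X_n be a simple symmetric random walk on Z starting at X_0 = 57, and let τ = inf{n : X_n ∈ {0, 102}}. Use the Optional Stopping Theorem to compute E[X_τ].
E[X_τ] = 57

X_n is a martingale and τ is a bounded-mean stopping time (indeed τ is finite a.s. with bounded expectation since the walk is in a bounded region). By the OST, E[X_τ] = E[X_0] = 57. Equivalently: E[X_τ] = 102 · P(hit 102 first) + 0 · P(hit 0 first) = 102 · (57/102) = 57.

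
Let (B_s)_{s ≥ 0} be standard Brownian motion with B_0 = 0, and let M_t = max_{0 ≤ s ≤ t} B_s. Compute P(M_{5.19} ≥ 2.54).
P(M_{5.19} ≥ 2.54) = 2·P(B_{5.19} ≥ 2.54) = 2(1 − Φ(2.54/√5.19)) ≈ 0.2649

By the reflection principle for Brownian motion, P(M_t ≥ a) = 2 · P(B_t ≥ a) for a ≥ 0. Since B_t ~ N(0, t), P(B_t ≥ 2.54) = 1 − Φ(2.54/√t) = 1 − Φ(2.54/√5.19) = 1 − Φ(1.1149). So
  P(M_{5.19} ≥ 2.54) = 2(1 − Φ(1.1149)) ≈ 0.2649.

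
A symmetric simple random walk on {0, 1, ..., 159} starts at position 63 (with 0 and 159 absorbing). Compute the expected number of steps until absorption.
E[τ | X_0 = 63] = 6048

Let v_k = E[τ | X_0 = k]. Boundary: v_0 = v_159 = 0. Recurrence: v_k = 1 + (v_{k-1} + v_{k+1})/2 for 1 ≤ k ≤ 158. The particular solution to v_k − (v_{k-1} + v_{k+1})/2 = 1 is v_k = −k^2. Adding homogeneous solution A + B k and matching boundaries gives v_k = k (159 − k). Substituting k = 63: v_63 = 63 · 96 = 6048.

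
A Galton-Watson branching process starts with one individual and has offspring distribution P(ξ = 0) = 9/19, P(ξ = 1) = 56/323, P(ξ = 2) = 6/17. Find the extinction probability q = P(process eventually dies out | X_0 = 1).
q = 1

Mean offspring μ = 0·9/19 + 1·56/323 + 2·6/17 = 284/323 ≤ 1. For μ ≤ 1 with offspring not concentrated at 1, the Galton-Watson process goes extinct almost surely, so q = 1.
(Algebraic check: The pgf is f(s) = 9/19 + 56/323·s + 6/17·s². The extinction probability q is the smallest fixed point of f in [0, 1]. Setting s = f(s):
  6/17·s² + (56/323 − 1)·s + 9/19 = 0
  6/17·s² − (9/19 + 6/17)·s + 9/19 = 0
which factors as (s − 1)·(6/17·s − 9/19) = 0, giving roots s = 1 and s = (9/19)/(6/17) = 51/38. Since 51/38 ≥ 1, the smallest root in [0, 1] is s = 1.)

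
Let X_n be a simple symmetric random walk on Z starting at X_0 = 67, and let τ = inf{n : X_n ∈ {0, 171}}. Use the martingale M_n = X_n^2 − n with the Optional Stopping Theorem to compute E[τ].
E[τ] = 6968

M_n = X_n^2 − n is a martingale (since E[X_{n+1}^2 | F_n] = X_n^2 + 1). By OST (τ has finite mean in a bounded region), E[M_τ] = E[M_0] = X_0^2 − 0 = 67^2 = 4489. Also E[M_τ] = E[X_τ^2] − E[τ]. The walk exits at 0 or 171, with P(hit 171 first) = 67/171, so E[X_τ^2] = 171^2 · 67/171 + 0 = 11457. Thus E[τ] = E[X_τ^2] − E[M_τ] = 11457 − 4489 = 6968 = 67(171 − 67) = 6968.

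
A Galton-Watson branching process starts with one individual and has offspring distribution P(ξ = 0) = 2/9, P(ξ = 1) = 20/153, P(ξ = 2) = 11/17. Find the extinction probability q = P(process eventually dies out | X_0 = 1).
q = 34/99

The pgf is f(s) = 2/9 + 20/153·s + 11/17·s². The extinction probability q is the smallest fixed point of f in [0, 1]. Setting s = f(s):
  11/17·s² + (20/153 − 1)·s + 2/9 = 0
  11/17·s² − (2/9 + 11/17)·s + 2/9 = 0
which factors as (s − 1)·(11/17·s − 2/9) = 0, giving roots s = 1 and s = (2/9)/(11/17) = 34/99.
Mean offspring μ = 20/153 + 2·11/17 = 218/153 > 1 (supercritical), so q < 1. The extinction probability is the smaller root: q = (2/9)/(11/17) = 34/99.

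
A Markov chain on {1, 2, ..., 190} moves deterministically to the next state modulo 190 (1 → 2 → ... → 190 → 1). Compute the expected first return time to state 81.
E[T_81 | X_0 = 81] = 190

The chain cycles deterministically, so starting at state 81 it returns in exactly 190 steps. Equivalently, the stationary distribution is uniform π_j = 1/190 for every state j, so by Kac's formula E[T_81] = 1/π_81 = 190.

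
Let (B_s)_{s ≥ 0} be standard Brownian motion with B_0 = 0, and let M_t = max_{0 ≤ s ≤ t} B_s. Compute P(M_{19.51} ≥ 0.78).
P(M_{19.51} ≥ 0.78) = 2·P(B_{19.51} ≥ 0.78) = 2(1 − Φ(0.78/√19.51)) ≈ 0.8598

By the reflection principle for Brownian motion, P(M_t ≥ a) = 2 · P(B_t ≥ a) for a ≥ 0. Since B_t ~ N(0, t), P(B_t ≥ 0.78) = 1 − Φ(0.78/√t) = 1 − Φ(0.78/√19.51) = 1 − Φ(0.1766). So
  P(M_{19.51} ≥ 0.78) = 2(1 − Φ(0.1766)) ≈ 0.8598.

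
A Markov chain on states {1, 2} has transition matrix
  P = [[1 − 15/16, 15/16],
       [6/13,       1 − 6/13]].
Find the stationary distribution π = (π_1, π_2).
π_1 = 32/97, π_2 = 65/97

Solve πP = π with π_1 + π_2 = 1. From πP = π: π_1 · (1 − 15/16) + π_2 · 6/13 = π_1 ⇒ π_2 · 6/13 = π_1 · 15/16 ⇒ π_2/π_1 = (15/16)/(6/13) = 65/32. Together with π_1 + π_2 = 1:
  π_1 = (6/13)/(15/16 + 6/13) = (6/13)/(291/208) = 32/97,
  π_2 = (15/16)/(15/16 + 6/13) = (15/16)/(291/208) = 65/97.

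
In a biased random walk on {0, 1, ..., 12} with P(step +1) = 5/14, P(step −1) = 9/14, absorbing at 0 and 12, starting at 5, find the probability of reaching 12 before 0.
P(hit 12 before 0) = (1 − (9/5)^5) / (1 − (9/5)^12) = 1092265625/70546348964

Let u_k denote P(reach 12 before 0 | start at k). Boundary: u_0 = 0, u_12 = 1. Recurrence: u_k = 5/14·u_{k+1} + 9/14·u_{k-1} for 1 ≤ k ≤ 11. Try u_k = A + B·r^k with r = q/p = (9/14)/(5/14) = 9/5. Substitution satisfies the recurrence; boundary conditions give:
  u_k = (1 − r^k) / (1 − r^N) = (1 − (9/5)^5) / (1 − (9/5)^12) = 1092265625/70546348964.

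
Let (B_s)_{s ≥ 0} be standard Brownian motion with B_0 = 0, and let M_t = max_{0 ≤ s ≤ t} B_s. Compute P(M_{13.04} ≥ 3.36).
P(M_{13.04} ≥ 3.36) = 2·P(B_{13.04} ≥ 3.36) = 2(1 − Φ(3.36/√13.04)) ≈ 0.3521

By the reflection principle for Brownian motion, P(M_t ≥ a) = 2 · P(B_t ≥ a) for a ≥ 0. Since B_t ~ N(0, t), P(B_t ≥ 3.36) = 1 − Φ(3.36/√t) = 1 − Φ(3.36/√13.04) = 1 − Φ(0.9305). So
  P(M_{13.04} ≥ 3.36) = 2(1 − Φ(0.9305)) ≈ 0.3521.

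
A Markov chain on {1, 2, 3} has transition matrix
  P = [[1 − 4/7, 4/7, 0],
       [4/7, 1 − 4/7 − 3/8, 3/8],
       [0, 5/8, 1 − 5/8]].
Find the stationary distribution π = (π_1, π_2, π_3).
π = (5/13, 5/13, 3/13)

This is a birth-death chain on three states, which satisfies detailed balance: π_1 · P_{12} = π_2 · P_{21} and π_2 · P_{23} = π_3 · P_{32}.
From π_1 · 4/7 = π_2 · 4/7: π_2/π_1 = (4/7)/(4/7) = 1.
From π_2 · 3/8 = π_3 · 5/8: π_3/π_2 = (3/8)/(5/8) = 3/5.
Take π_1 proportional to 1; then unnormalized π = (1, 1, 3/5). Normalize by dividing by the sum 13/5:
  π = (5/13, 5/13, 3/13).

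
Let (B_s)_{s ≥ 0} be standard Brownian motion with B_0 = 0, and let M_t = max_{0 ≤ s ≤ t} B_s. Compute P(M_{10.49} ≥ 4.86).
P(M_{10.49} ≥ 4.86) = 2·P(B_{10.49} ≥ 4.86) = 2(1 − Φ(4.86/√10.49)) ≈ 0.1335

By the reflection principle for Brownian motion, P(M_t ≥ a) = 2 · P(B_t ≥ a) for a ≥ 0. Since B_t ~ N(0, t), P(B_t ≥ 4.86) = 1 − Φ(4.86/√t) = 1 − Φ(4.86/√10.49) = 1 − Φ(1.5005). So
  P(M_{10.49} ≥ 4.86) = 2(1 − Φ(1.5005)) ≈ 0.1335.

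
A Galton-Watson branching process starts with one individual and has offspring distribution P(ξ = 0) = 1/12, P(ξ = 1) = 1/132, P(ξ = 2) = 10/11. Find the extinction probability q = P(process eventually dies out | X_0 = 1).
q = 11/120

The pgf is f(s) = 1/12 + 1/132·s + 10/11·s². The extinction probability q is the smallest fixed point of f in [0, 1]. Setting s = f(s):
  10/11·s² + (1/132 − 1)·s + 1/12 = 0
  10/11·s² − (1/12 + 10/11)·s + 1/12 = 0
which factors as (s − 1)·(10/11·s − 1/12) = 0, giving roots s = 1 and s = (1/12)/(10/11) = 11/120.
Mean offspring μ = 1/132 + 2·10/11 = 241/132 > 1 (supercritical), so q < 1. The extinction probability is the smaller root: q = (1/12)/(10/11) = 11/120.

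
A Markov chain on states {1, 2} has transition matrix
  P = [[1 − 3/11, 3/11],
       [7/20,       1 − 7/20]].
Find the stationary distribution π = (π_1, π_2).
π_1 = 77/137, π_2 = 60/137

Solve πP = π with π_1 + π_2 = 1. From πP = π: π_1 · (1 − 3/11) + π_2 · 7/20 = π_1 ⇒ π_2 · 7/20 = π_1 · 3/11 ⇒ π_2/π_1 = (3/11)/(7/20) = 60/77. Together with π_1 + π_2 = 1:
  π_1 = (7/20)/(3/11 + 7/20) = (7/20)/(137/220) = 77/137,
  π_2 = (3/11)/(3/11 + 7/20) = (3/11)/(137/220) = 60/137.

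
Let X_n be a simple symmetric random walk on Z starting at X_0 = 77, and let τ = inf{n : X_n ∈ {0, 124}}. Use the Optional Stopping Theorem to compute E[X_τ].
E[X_τ] = 77

X_n is a martingale and τ is a bounded-mean stopping time (indeed τ is finite a.s. with bounded expectation since the walk is in a bounded region). By the OST, E[X_τ] = E[X_0] = 77. Equivalently: E[X_τ] = 124 · P(hit 124 first) + 0 · P(hit 0 first) = 124 · (77/124) = 77.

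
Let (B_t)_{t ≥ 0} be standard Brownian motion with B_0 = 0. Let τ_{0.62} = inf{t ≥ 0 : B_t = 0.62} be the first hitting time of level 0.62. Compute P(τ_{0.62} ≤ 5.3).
P(τ_{0.62} ≤ 5.3) = 2(1 − Φ(0.62/√5.3)) = 2(1 − Φ(0.2693)) ≈ 0.7877

By the reflection principle for standard BM, P(τ_b ≤ t) = 2 · P(B_t ≥ b). Since B_t ~ N(0, t), P(B_t ≥ 0.62) = 1 − Φ(0.62/√t) = 1 − Φ(0.62/√5.3) = 1 − Φ(0.2693) ≈ 0.39385. Doubling: P(τ_{0.62} ≤ 5.3) ≈ 2 · 0.39385 = 0.78770 ≈ 0.7877.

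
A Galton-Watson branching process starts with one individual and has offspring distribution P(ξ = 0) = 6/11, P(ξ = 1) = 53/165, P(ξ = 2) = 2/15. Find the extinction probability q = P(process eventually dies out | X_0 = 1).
q = 1

Mean offspring μ = 0·6/11 + 1·53/165 + 2·2/15 = 97/165 ≤ 1. For μ ≤ 1 with offspring not concentrated at 1, the Galton-Watson process goes extinct almost surely, so q = 1.
(Algebraic check: The pgf is f(s) = 6/11 + 53/165·s + 2/15·s². The extinction probability q is the smallest fixed point of f in [0, 1]. Setting s = f(s):
  2/15·s² + (53/165 − 1)·s + 6/11 = 0
  2/15·s² − (6/11 + 2/15)·s + 6/11 = 0
which factors as (s − 1)·(2/15·s − 6/11) = 0, giving roots s = 1 and s = (6/11)/(2/15) = 45/11. Since 45/11 ≥ 1, the smallest root in [0, 1] is s = 1.)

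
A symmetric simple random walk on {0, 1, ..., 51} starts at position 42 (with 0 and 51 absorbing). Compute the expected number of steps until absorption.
E[τ | X_0 = 42] = 378

Let v_k = E[τ | X_0 = k]. Boundary: v_0 = v_51 = 0. Recurrence: v_k = 1 + (v_{k-1} + v_{k+1})/2 for 1 ≤ k ≤ 50. The particular solution to v_k − (v_{k-1} + v_{k+1})/2 = 1 is v_k = −k^2. Adding homogeneous solution A + B k and matching boundaries gives v_k = k (51 − k). Substituting k = 42: v_42 = 42 · 9 = 378.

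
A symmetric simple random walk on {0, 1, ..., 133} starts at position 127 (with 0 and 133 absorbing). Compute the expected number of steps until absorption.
E[τ | X_0 = 127] = 762

Let v_k = E[τ | X_0 = k]. Boundary: v_0 = v_133 = 0. Recurrence: v_k = 1 + (v_{k-1} + v_{k+1})/2 for 1 ≤ k ≤ 132. The particular solution to v_k − (v_{k-1} + v_{k+1})/2 = 1 is v_k = −k^2. Adding homogeneous solution A + B k and matching boundaries gives v_k = k (133 − k). Substituting k = 127: v_127 = 127 · 6 = 762.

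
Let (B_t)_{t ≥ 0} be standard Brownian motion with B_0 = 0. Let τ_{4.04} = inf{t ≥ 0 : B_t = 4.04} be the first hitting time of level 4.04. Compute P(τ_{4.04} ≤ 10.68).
P(τ_{4.04} ≤ 10.68) = 2(1 − Φ(4.04/√10.68)) = 2(1 − Φ(1.2362)) ≈ 0.2164

By the reflection principle for standard BM, P(τ_b ≤ t) = 2 · P(B_t ≥ b). Since B_t ~ N(0, t), P(B_t ≥ 4.04) = 1 − Φ(4.04/√t) = 1 − Φ(4.04/√10.68) = 1 − Φ(1.2362) ≈ 0.10819. Doubling: P(τ_{4.04} ≤ 10.68) ≈ 2 · 0.10819 = 0.21638 ≈ 0.2164.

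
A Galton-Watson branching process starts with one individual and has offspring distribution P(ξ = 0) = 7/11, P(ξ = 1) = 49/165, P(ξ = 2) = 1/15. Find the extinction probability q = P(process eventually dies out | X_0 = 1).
q = 1

Mean offspring μ = 0·7/11 + 1·49/165 + 2·1/15 = 71/165 ≤ 1. For μ ≤ 1 with offspring not concentrated at 1, the Galton-Watson process goes extinct almost surely, so q = 1.
(Algebraic check: The pgf is f(s) = 7/11 + 49/165·s + 1/15·s². The extinction probability q is the smallest fixed point of f in [0, 1]. Setting s = f(s):
  1/15·s² + (49/165 − 1)·s + 7/11 = 0
  1/15·s² − (7/11 + 1/15)·s + 7/11 = 0
which factors as (s − 1)·(1/15·s − 7/11) = 0, giving roots s = 1 and s = (7/11)/(1/15) = 105/11. Since 105/11 ≥ 1, the smallest root in [0, 1] is s = 1.)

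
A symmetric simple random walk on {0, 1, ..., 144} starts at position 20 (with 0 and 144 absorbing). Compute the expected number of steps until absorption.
E[τ | X_0 = 20] = 2480

Let v_k = E[τ | X_0 = k]. Boundary: v_0 = v_144 = 0. Recurrence: v_k = 1 + (v_{k-1} + v_{k+1})/2 for 1 ≤ k ≤ 143. The particular solution to v_k − (v_{k-1} + v_{k+1})/2 = 1 is v_k = −k^2. Adding homogeneous solution A + B k and matching boundaries gives v_k = k (144 − k). Substituting k = 20: v_20 = 20 · 124 = 2480.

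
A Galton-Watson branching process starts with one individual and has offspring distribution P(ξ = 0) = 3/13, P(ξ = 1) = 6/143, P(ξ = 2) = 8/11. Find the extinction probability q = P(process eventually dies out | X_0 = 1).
q = 33/104

The pgf is f(s) = 3/13 + 6/143·s + 8/11·s². The extinction probability q is the smallest fixed point of f in [0, 1]. Setting s = f(s):
  8/11·s² + (6/143 − 1)·s + 3/13 = 0
  8/11·s² − (3/13 + 8/11)·s + 3/13 = 0
which factors as (s − 1)·(8/11·s − 3/13) = 0, giving roots s = 1 and s = (3/13)/(8/11) = 33/104.
Mean offspring μ = 6/143 + 2·8/11 = 214/143 > 1 (supercritical), so q < 1. The extinction probability is the smaller root: q = (3/13)/(8/11) = 33/104.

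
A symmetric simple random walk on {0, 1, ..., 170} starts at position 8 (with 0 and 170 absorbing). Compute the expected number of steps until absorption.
E[τ | X_0 = 8] = 1296

Let v_k = E[τ | X_0 = k]. Boundary: v_0 = v_170 = 0. Recurrence: v_k = 1 + (v_{k-1} + v_{k+1})/2 for 1 ≤ k ≤ 169. The particular solution to v_k − (v_{k-1} + v_{k+1})/2 = 1 is v_k = −k^2. Adding homogeneous solution A + B k and matching boundaries gives v_k = k (170 − k). Substituting k = 8: v_8 = 8 · 162 = 1296.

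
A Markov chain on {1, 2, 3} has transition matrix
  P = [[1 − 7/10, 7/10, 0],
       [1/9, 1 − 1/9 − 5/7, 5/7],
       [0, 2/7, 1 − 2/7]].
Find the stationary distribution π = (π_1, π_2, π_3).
π = (20/461, 126/461, 315/461)

This is a birth-death chain on three states, which satisfies detailed balance: π_1 · P_{12} = π_2 · P_{21} and π_2 · P_{23} = π_3 · P_{32}.
From π_1 · 7/10 = π_2 · 1/9: π_2/π_1 = (7/10)/(1/9) = 63/10.
From π_2 · 5/7 = π_3 · 2/7: π_3/π_2 = (5/7)/(2/7) = 5/2.
Take π_1 proportional to 1; then unnormalized π = (1, 63/10, 63/4). Normalize by dividing by the sum 461/20:
  π = (20/461, 126/461, 315/461).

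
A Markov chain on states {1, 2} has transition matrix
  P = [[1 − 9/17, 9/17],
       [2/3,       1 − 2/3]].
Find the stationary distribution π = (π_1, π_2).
π_1 = 34/61, π_2 = 27/61

Solve πP = π with π_1 + π_2 = 1. From πP = π: π_1 · (1 − 9/17) + π_2 · 2/3 = π_1 ⇒ π_2 · 2/3 = π_1 · 9/17 ⇒ π_2/π_1 = (9/17)/(2/3) = 27/34. Together with π_1 + π_2 = 1:
  π_1 = (2/3)/(9/17 + 2/3) = (2/3)/(61/51) = 34/61,
  π_2 = (9/17)/(9/17 + 2/3) = (9/17)/(61/51) = 27/61.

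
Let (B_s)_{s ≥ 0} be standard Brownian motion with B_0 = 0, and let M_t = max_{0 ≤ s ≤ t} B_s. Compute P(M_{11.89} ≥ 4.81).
P(M_{11.89} ≥ 4.81) = 2·P(B_{11.89} ≥ 4.81) = 2(1 − Φ(4.81/√11.89)) ≈ 0.1630

By the reflection principle for Brownian motion, P(M_t ≥ a) = 2 · P(B_t ≥ a) for a ≥ 0. Since B_t ~ N(0, t), P(B_t ≥ 4.81) = 1 − Φ(4.81/√t) = 1 − Φ(4.81/√11.89) = 1 − Φ(1.3949). So
  P(M_{11.89} ≥ 4.81) = 2(1 − Φ(1.3949)) ≈ 0.1630.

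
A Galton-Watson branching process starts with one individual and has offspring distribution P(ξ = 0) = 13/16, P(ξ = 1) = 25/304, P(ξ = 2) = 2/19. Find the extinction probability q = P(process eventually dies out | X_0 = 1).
q = 1

Mean offspring μ = 0·13/16 + 1·25/304 + 2·2/19 = 89/304 ≤ 1. For μ ≤ 1 with offspring not concentrated at 1, the Galton-Watson process goes extinct almost surely, so q = 1.
(Algebraic check: The pgf is f(s) = 13/16 + 25/304·s + 2/19·s². The extinction probability q is the smallest fixed point of f in [0, 1]. Setting s = f(s):
  2/19·s² + (25/304 − 1)·s + 13/16 = 0
  2/19·s² − (13/16 + 2/19)·s + 13/16 = 0
which factors as (s − 1)·(2/19·s − 13/16) = 0, giving roots s = 1 and s = (13/16)/(2/19) = 247/32. Since 247/32 ≥ 1, the smallest root in [0, 1] is s = 1.)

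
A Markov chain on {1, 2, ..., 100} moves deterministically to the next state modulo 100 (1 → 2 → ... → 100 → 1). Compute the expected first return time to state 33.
E[T_33 | X_0 = 33] = 100

The chain cycles deterministically, so starting at state 33 it returns in exactly 100 steps. Equivalently, the stationary distribution is uniform π_j = 1/100 for every state j, so by Kac's formula E[T_33] = 1/π_33 = 100.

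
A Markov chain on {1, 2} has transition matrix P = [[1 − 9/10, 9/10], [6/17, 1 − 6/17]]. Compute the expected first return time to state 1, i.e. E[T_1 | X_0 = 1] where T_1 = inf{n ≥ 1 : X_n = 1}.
E[T_1 | X_0 = 1] = 1/π_1 = 71/20

For an irreducible recurrent Markov chain with stationary distribution π, E[T_i | X_0 = i] = 1/π_i (Kac's formula). Here π_1 = (6/17)/(9/10 + 6/17) = (6/17)/(213/170) = 20/71, so E[T_1 | X_0 = 1] = 1/π_1 = (9/10 + 6/17)/(6/17) = (213/170)/(6/17) = 71/20.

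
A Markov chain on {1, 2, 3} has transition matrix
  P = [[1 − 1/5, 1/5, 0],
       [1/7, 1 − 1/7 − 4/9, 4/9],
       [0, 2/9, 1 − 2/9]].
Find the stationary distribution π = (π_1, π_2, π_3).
π = (5/26, 7/26, 7/13)

This is a birth-death chain on three states, which satisfies detailed balance: π_1 · P_{12} = π_2 · P_{21} and π_2 · P_{23} = π_3 · P_{32}.
From π_1 · 1/5 = π_2 · 1/7: π_2/π_1 = (1/5)/(1/7) = 7/5.
From π_2 · 4/9 = π_3 · 2/9: π_3/π_2 = (4/9)/(2/9) = 2.
Take π_1 proportional to 1; then unnormalized π = (1, 7/5, 14/5). Normalize by dividing by the sum 26/5:
  π = (5/26, 7/26, 7/13).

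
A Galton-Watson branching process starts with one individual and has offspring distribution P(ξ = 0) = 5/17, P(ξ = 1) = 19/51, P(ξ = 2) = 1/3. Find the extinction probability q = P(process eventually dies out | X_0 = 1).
q = 15/17

The pgf is f(s) = 5/17 + 19/51·s + 1/3·s². The extinction probability q is the smallest fixed point of f in [0, 1]. Setting s = f(s):
  1/3·s² + (19/51 − 1)·s + 5/17 = 0
  1/3·s² − (5/17 + 1/3)·s + 5/17 = 0
which factors as (s − 1)·(1/3·s − 5/17) = 0, giving roots s = 1 and s = (5/17)/(1/3) = 15/17.
Mean offspring μ = 19/51 + 2·1/3 = 53/51 > 1 (supercritical), so q < 1. The extinction probability is the smaller root: q = (5/17)/(1/3) = 15/17.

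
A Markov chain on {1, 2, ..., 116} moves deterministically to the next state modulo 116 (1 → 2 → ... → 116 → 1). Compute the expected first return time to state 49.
E[T_49 | X_0 = 49] = 116

The chain cycles deterministically, so starting at state 49 it returns in exactly 116 steps. Equivalently, the stationary distribution is uniform π_j = 1/116 for every state j, so by Kac's formula E[T_49] = 1/π_49 = 116.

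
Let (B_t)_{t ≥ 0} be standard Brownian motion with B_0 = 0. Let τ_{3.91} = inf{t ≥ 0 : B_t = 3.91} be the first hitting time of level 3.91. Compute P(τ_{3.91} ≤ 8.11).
P(τ_{3.91} ≤ 8.11) = 2(1 − Φ(3.91/√8.11)) = 2(1 − Φ(1.3730)) ≈ 0.1698

By the reflection principle for standard BM, P(τ_b ≤ t) = 2 · P(B_t ≥ b). Since B_t ~ N(0, t), P(B_t ≥ 3.91) = 1 − Φ(3.91/√t) = 1 − Φ(3.91/√8.11) = 1 − Φ(1.3730) ≈ 0.08488. Doubling: P(τ_{3.91} ≤ 8.11) ≈ 2 · 0.08488 = 0.16976 ≈ 0.1698.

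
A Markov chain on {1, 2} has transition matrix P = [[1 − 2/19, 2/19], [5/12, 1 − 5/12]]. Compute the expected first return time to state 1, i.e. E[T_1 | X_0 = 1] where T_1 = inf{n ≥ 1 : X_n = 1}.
E[T_1 | X_0 = 1] = 1/π_1 = 119/95

For an irreducible recurrent Markov chain with stationary distribution π, E[T_i | X_0 = i] = 1/π_i (Kac's formula). Here π_1 = (5/12)/(2/19 + 5/12) = (5/12)/(119/228) = 95/119, so E[T_1 | X_0 = 1] = 1/π_1 = (2/19 + 5/12)/(5/12) = (119/228)/(5/12) = 119/95.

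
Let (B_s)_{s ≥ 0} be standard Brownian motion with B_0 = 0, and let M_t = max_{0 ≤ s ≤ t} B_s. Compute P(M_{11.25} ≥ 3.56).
P(M_{11.25} ≥ 3.56) = 2·P(B_{11.25} ≥ 3.56) = 2(1 − Φ(3.56/√11.25)) ≈ 0.2885

By the reflection principle for Brownian motion, P(M_t ≥ a) = 2 · P(B_t ≥ a) for a ≥ 0. Since B_t ~ N(0, t), P(B_t ≥ 3.56) = 1 − Φ(3.56/√t) = 1 − Φ(3.56/√11.25) = 1 − Φ(1.0614). So
  P(M_{11.25} ≥ 3.56) = 2(1 − Φ(1.0614)) ≈ 0.2885.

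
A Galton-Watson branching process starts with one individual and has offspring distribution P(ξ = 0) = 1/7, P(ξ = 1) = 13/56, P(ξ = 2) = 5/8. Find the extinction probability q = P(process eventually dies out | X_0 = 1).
q = 8/35

The pgf is f(s) = 1/7 + 13/56·s + 5/8·s². The extinction probability q is the smallest fixed point of f in [0, 1]. Setting s = f(s):
  5/8·s² + (13/56 − 1)·s + 1/7 = 0
  5/8·s² − (1/7 + 5/8)·s + 1/7 = 0
which factors as (s − 1)·(5/8·s − 1/7) = 0, giving roots s = 1 and s = (1/7)/(5/8) = 8/35.
Mean offspring μ = 13/56 + 2·5/8 = 83/56 > 1 (supercritical), so q < 1. The extinction probability is the smaller root: q = (1/7)/(5/8) = 8/35.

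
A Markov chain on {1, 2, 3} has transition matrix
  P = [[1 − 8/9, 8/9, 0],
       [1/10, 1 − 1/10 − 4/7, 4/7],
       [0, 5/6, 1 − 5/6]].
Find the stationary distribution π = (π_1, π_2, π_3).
π = (63/1007, 560/1007, 384/1007)

This is a birth-death chain on three states, which satisfies detailed balance: π_1 · P_{12} = π_2 · P_{21} and π_2 · P_{23} = π_3 · P_{32}.
From π_1 · 8/9 = π_2 · 1/10: π_2/π_1 = (8/9)/(1/10) = 80/9.
From π_2 · 4/7 = π_3 · 5/6: π_3/π_2 = (4/7)/(5/6) = 24/35.
Take π_1 proportional to 1; then unnormalized π = (1, 80/9, 128/21). Normalize by dividing by the sum 1007/63:
  π = (63/1007, 560/1007, 384/1007).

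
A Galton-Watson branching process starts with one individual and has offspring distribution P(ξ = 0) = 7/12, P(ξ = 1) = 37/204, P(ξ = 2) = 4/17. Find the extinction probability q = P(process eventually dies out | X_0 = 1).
q = 1

Mean offspring μ = 0·7/12 + 1·37/204 + 2·4/17 = 133/204 ≤ 1. For μ ≤ 1 with offspring not concentrated at 1, the Galton-Watson process goes extinct almost surely, so q = 1.
(Algebraic check: The pgf is f(s) = 7/12 + 37/204·s + 4/17·s². The extinction probability q is the smallest fixed point of f in [0, 1]. Setting s = f(s):
  4/17·s² + (37/204 − 1)·s + 7/12 = 0
  4/17·s² − (7/12 + 4/17)·s + 7/12 = 0
which factors as (s − 1)·(4/17·s − 7/12) = 0, giving roots s = 1 and s = (7/12)/(4/17) = 119/48. Since 119/48 ≥ 1, the smallest root in [0, 1] is s = 1.)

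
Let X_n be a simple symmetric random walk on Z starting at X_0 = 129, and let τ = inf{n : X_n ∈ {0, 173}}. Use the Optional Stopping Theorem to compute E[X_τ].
E[X_τ] = 129

X_n is a martingale and τ is a bounded-mean stopping time (indeed τ is finite a.s. with bounded expectation since the walk is in a bounded region). By the OST, E[X_τ] = E[X_0] = 129. Equivalently: E[X_τ] = 173 · P(hit 173 first) + 0 · P(hit 0 first) = 173 · (129/173) = 129.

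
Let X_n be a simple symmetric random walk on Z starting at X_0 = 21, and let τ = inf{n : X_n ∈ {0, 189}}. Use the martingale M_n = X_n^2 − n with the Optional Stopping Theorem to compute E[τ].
E[τ] = 3528

M_n = X_n^2 − n is a martingale (since E[X_{n+1}^2 | F_n] = X_n^2 + 1). By OST (τ has finite mean in a bounded region), E[M_τ] = E[M_0] = X_0^2 − 0 = 21^2 = 441. Also E[M_τ] = E[X_τ^2] − E[τ]. The walk exits at 0 or 189, with P(hit 189 first) = 21/189, so E[X_τ^2] = 189^2 · 21/189 + 0 = 3969. Thus E[τ] = E[X_τ^2] − E[M_τ] = 3969 − 441 = 3528 = 21(189 − 21) = 3528.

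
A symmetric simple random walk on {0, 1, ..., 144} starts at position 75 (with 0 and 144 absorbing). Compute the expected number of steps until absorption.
E[τ | X_0 = 75] = 5175

Let v_k = E[τ | X_0 = k]. Boundary: v_0 = v_144 = 0. Recurrence: v_k = 1 + (v_{k-1} + v_{k+1})/2 for 1 ≤ k ≤ 143. The particular solution to v_k − (v_{k-1} + v_{k+1})/2 = 1 is v_k = −k^2. Adding homogeneous solution A + B k and matching boundaries gives v_k = k (144 − k). Substituting k = 75: v_75 = 75 · 69 = 5175.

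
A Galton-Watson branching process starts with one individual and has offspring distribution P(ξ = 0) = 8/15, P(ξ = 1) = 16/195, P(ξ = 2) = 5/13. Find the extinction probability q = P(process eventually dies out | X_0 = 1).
q = 1

Mean offspring μ = 0·8/15 + 1·16/195 + 2·5/13 = 166/195 ≤ 1. For μ ≤ 1 with offspring not concentrated at 1, the Galton-Watson process goes extinct almost surely, so q = 1.
(Algebraic check: The pgf is f(s) = 8/15 + 16/195·s + 5/13·s². The extinction probability q is the smallest fixed point of f in [0, 1]. Setting s = f(s):
  5/13·s² + (16/195 − 1)·s + 8/15 = 0
  5/13·s² − (8/15 + 5/13)·s + 8/15 = 0
which factors as (s − 1)·(5/13·s − 8/15) = 0, giving roots s = 1 and s = (8/15)/(5/13) = 104/75. Since 104/75 ≥ 1, the smallest root in [0, 1] is s = 1.)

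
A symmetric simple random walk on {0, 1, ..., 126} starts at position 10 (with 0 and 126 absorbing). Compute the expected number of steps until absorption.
E[τ | X_0 = 10] = 1160

Let v_k = E[τ | X_0 = k]. Boundary: v_0 = v_126 = 0. Recurrence: v_k = 1 + (v_{k-1} + v_{k+1})/2 for 1 ≤ k ≤ 125. The particular solution to v_k − (v_{k-1} + v_{k+1})/2 = 1 is v_k = −k^2. Adding homogeneous solution A + B k and matching boundaries gives v_k = k (126 − k). Substituting k = 10: v_10 = 10 · 116 = 1160.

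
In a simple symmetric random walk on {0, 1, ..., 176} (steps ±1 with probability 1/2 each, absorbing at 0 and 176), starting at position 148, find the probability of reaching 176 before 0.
P(hit 176 before 0) = 148/176 = 37/44

Let u_k = P(hit 176 before 0 | start at k). Then u_0 = 0, u_176 = 1, and u_k = u_{k-1}/2 + u_{k+1}/2 for 1 ≤ k ≤ 175. This harmonic recurrence is solved by u_k = k/176, giving u_148 = 148/176 = 37/44.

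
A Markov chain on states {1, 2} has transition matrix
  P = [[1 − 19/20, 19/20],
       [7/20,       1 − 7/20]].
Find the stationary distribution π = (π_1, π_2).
π_1 = 7/26, π_2 = 19/26

Solve πP = π with π_1 + π_2 = 1. From πP = π: π_1 · (1 − 19/20) + π_2 · 7/20 = π_1 ⇒ π_2 · 7/20 = π_1 · 19/20 ⇒ π_2/π_1 = (19/20)/(7/20) = 19/7. Together with π_1 + π_2 = 1:
  π_1 = (7/20)/(19/20 + 7/20) = (7/20)/(13/10) = 7/26,
  π_2 = (19/20)/(19/20 + 7/20) = (19/20)/(13/10) = 19/26.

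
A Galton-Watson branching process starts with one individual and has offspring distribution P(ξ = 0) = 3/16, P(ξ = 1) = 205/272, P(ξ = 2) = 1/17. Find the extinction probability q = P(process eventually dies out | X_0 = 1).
q = 1

Mean offspring μ = 0·3/16 + 1·205/272 + 2·1/17 = 237/272 ≤ 1. For μ ≤ 1 with offspring not concentrated at 1, the Galton-Watson process goes extinct almost surely, so q = 1.
(Algebraic check: The pgf is f(s) = 3/16 + 205/272·s + 1/17·s². The extinction probability q is the smallest fixed point of f in [0, 1]. Setting s = f(s):
  1/17·s² + (205/272 − 1)·s + 3/16 = 0
  1/17·s² − (3/16 + 1/17)·s + 3/16 = 0
which factors as (s − 1)·(1/17·s − 3/16) = 0, giving roots s = 1 and s = (3/16)/(1/17) = 51/16. Since 51/16 ≥ 1, the smallest root in [0, 1] is s = 1.)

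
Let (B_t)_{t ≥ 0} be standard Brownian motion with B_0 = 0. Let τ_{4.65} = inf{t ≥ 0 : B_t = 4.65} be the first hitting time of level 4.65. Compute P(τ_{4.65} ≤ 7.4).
P(τ_{4.65} ≤ 7.4) = 2(1 − Φ(4.65/√7.4)) = 2(1 − Φ(1.7094)) ≈ 0.0874

By the reflection principle for standard BM, P(τ_b ≤ t) = 2 · P(B_t ≥ b). Since B_t ~ N(0, t), P(B_t ≥ 4.65) = 1 − Φ(4.65/√t) = 1 − Φ(4.65/√7.4) = 1 − Φ(1.7094) ≈ 0.04369. Doubling: P(τ_{4.65} ≤ 7.4) ≈ 2 · 0.04369 = 0.08738 ≈ 0.0874.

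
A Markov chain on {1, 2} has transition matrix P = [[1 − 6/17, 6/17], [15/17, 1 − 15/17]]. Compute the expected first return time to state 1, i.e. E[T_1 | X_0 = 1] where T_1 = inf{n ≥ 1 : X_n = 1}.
E[T_1 | X_0 = 1] = 1/π_1 = 7/5

For an irreducible recurrent Markov chain with stationary distribution π, E[T_i | X_0 = i] = 1/π_i (Kac's formula). Here π_1 = (15/17)/(6/17 + 15/17) = (15/17)/(21/17) = 5/7, so E[T_1 | X_0 = 1] = 1/π_1 = (6/17 + 15/17)/(15/17) = (21/17)/(15/17) = 7/5.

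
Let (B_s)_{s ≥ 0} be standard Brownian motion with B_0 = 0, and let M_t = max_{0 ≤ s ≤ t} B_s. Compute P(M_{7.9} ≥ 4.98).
P(M_{7.9} ≥ 4.98) = 2·P(B_{7.9} ≥ 4.98) = 2(1 − Φ(4.98/√7.9)) ≈ 0.0764

By the reflection principle for Brownian motion, P(M_t ≥ a) = 2 · P(B_t ≥ a) for a ≥ 0. Since B_t ~ N(0, t), P(B_t ≥ 4.98) = 1 − Φ(4.98/√t) = 1 − Φ(4.98/√7.9) = 1 − Φ(1.7718). So
  P(M_{7.9} ≥ 4.98) = 2(1 − Φ(1.7718)) ≈ 0.0764.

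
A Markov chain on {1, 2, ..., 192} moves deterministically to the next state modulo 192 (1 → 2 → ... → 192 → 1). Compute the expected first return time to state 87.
E[T_87 | X_0 = 87] = 192

The chain cycles deterministically, so starting at state 87 it returns in exactly 192 steps. Equivalently, the stationary distribution is uniform π_j = 1/192 for every state j, so by Kac's formula E[T_87] = 1/π_87 = 192.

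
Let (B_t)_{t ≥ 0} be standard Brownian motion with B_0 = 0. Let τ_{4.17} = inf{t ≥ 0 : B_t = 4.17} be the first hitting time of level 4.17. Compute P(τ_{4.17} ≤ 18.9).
P(τ_{4.17} ≤ 18.9) = 2(1 − Φ(4.17/√18.9)) = 2(1 − Φ(0.9592)) ≈ 0.3375

By the reflection principle for standard BM, P(τ_b ≤ t) = 2 · P(B_t ≥ b). Since B_t ~ N(0, t), P(B_t ≥ 4.17) = 1 − Φ(4.17/√t) = 1 − Φ(4.17/√18.9) = 1 − Φ(0.9592) ≈ 0.16873. Doubling: P(τ_{4.17} ≤ 18.9) ≈ 2 · 0.16873 = 0.33746 ≈ 0.3375.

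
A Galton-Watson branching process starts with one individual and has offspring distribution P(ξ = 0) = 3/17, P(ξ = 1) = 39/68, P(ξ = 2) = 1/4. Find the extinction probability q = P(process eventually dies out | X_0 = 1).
q = 12/17

The pgf is f(s) = 3/17 + 39/68·s + 1/4·s². The extinction probability q is the smallest fixed point of f in [0, 1]. Setting s = f(s):
  1/4·s² + (39/68 − 1)·s + 3/17 = 0
  1/4·s² − (3/17 + 1/4)·s + 3/17 = 0
which factors as (s − 1)·(1/4·s − 3/17) = 0, giving roots s = 1 and s = (3/17)/(1/4) = 12/17.
Mean offspring μ = 39/68 + 2·1/4 = 73/68 > 1 (supercritical), so q < 1. The extinction probability is the smaller root: q = (3/17)/(1/4) = 12/17.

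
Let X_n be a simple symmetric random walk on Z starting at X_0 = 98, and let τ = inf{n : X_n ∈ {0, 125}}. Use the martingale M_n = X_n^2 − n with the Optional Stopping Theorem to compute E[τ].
E[τ] = 2646

M_n = X_n^2 − n is a martingale (since E[X_{n+1}^2 | F_n] = X_n^2 + 1). By OST (τ has finite mean in a bounded region), E[M_τ] = E[M_0] = X_0^2 − 0 = 98^2 = 9604. Also E[M_τ] = E[X_τ^2] − E[τ]. The walk exits at 0 or 125, with P(hit 125 first) = 98/125, so E[X_τ^2] = 125^2 · 98/125 + 0 = 12250. Thus E[τ] = E[X_τ^2] − E[M_τ] = 12250 − 9604 = 2646 = 98(125 − 98) = 2646.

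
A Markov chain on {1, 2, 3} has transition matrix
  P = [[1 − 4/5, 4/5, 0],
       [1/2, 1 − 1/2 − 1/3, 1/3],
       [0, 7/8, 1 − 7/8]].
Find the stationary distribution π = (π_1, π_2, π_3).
π = (105/337, 168/337, 64/337)

This is a birth-death chain on three states, which satisfies detailed balance: π_1 · P_{12} = π_2 · P_{21} and π_2 · P_{23} = π_3 · P_{32}.
From π_1 · 4/5 = π_2 · 1/2: π_2/π_1 = (4/5)/(1/2) = 8/5.
From π_2 · 1/3 = π_3 · 7/8: π_3/π_2 = (1/3)/(7/8) = 8/21.
Take π_1 proportional to 1; then unnormalized π = (1, 8/5, 64/105). Normalize by dividing by the sum 337/105:
  π = (105/337, 168/337, 64/337).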